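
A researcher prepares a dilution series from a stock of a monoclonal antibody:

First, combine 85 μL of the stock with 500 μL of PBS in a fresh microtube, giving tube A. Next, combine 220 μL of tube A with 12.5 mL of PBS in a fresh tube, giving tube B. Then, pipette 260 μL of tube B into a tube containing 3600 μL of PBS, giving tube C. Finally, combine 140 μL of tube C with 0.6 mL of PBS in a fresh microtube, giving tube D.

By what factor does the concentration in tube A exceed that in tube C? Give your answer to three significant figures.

Step 1: 85 μL + 500 μL = 585 μL total → factor 585/85 = 6.8824
Step 2: 220 μL + 12.5 mL = 12720 μL total → factor 12720/220 = 57.818
Step 3: 260 μL + 3600 μL = 3860 μL total → factor 3860/260 = 14.846
Dilution factor to tube A = 6.8824; to tube C = 5907.7
[tube A]/[tube C] = (factor to tube C)/(factor to tube A) = 5907.7/6.8824 = 858

858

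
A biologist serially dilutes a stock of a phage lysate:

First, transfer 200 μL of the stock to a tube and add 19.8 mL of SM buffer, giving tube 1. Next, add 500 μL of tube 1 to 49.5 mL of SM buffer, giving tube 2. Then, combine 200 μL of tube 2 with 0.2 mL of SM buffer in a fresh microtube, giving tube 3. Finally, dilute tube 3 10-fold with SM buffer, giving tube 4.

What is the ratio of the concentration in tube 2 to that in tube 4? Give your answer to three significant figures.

20.0

Step 1: 200 μL + 19.8 mL = 20000 μL total → factor 20000/200 = 100
Step 2: 500 μL + 49.5 mL = 50000 μL total → factor 50000/500 = 100
Step 3: 200 μL + 0.2 mL = 400 μL total → factor 400/200 = 2
Step 4: 10-fold → factor 10
Dilution factor to tube 2 = 10000; to tube 4 = 2 × 10^5
[tube 2]/[tube 4] = (factor to tube 4)/(factor to tube 2) = 2 × 10^5/10000 = 20.0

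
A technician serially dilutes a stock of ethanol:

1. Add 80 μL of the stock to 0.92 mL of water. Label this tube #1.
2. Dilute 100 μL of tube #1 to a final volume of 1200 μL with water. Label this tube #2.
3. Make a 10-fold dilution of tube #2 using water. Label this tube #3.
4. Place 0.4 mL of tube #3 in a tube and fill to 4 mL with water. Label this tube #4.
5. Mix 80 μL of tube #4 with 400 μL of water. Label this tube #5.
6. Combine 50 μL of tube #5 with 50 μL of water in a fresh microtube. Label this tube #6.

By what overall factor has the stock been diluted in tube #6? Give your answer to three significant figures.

1.80 × 10^5

Step 1: 80 μL + 0.92 mL = 1000 μL total → factor 1000/80 = 12.5
Step 2: 100 μL brought to 1200 μL → factor 1200/100 = 12
Step 3: 10-fold → factor 10
Step 4: 0.4 mL brought to 4 mL → factor 4/0.4 = 10
Step 5: 80 μL + 400 μL = 480 μL total → factor 480/80 = 6
Step 6: 50 μL + 50 μL = 100 μL total → factor 100/50 = 2
Overall dilution factor = 12.5 × 12 × 10 × 10 × 6 × 2 = 1.8 × 10^5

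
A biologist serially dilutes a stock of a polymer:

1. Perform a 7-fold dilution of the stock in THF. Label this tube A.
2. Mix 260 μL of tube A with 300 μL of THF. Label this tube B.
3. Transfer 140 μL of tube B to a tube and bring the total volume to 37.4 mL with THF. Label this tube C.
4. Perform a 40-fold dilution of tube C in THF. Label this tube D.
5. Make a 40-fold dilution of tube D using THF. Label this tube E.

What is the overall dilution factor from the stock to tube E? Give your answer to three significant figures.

6.44 × 10^6

Step 1: 7-fold → factor 7
Step 2: 260 μL + 300 μL = 560 μL total → factor 560/260 = 2.1538
Step 3: 140 μL brought to 37.4 mL → factor 37400/140 = 267.14
Step 4: 40-fold → factor 40
Step 5: 40-fold → factor 40
Overall dilution factor = 7 × 2.1538 × 267.14 × 40 × 40 = 6.4443 × 10^6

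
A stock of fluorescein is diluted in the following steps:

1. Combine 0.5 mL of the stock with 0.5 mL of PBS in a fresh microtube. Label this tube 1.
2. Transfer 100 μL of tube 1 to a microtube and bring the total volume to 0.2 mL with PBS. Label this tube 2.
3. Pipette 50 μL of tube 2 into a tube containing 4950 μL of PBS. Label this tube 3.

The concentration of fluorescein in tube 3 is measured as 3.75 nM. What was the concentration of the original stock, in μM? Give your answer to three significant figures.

Step 1: 0.5 mL + 0.5 mL = 1 mL total → factor 1/0.5 = 2
Step 2: 100 μL brought to 0.2 mL → factor 200/100 = 2
Step 3: 50 μL + 4950 μL = 5000 μL total → factor 5000/50 = 100
Overall dilution factor = 2 × 2 × 100 = 400
Stock = 3.75 nM × 400 = 1500 nM = 1.50 μM

1.50 μM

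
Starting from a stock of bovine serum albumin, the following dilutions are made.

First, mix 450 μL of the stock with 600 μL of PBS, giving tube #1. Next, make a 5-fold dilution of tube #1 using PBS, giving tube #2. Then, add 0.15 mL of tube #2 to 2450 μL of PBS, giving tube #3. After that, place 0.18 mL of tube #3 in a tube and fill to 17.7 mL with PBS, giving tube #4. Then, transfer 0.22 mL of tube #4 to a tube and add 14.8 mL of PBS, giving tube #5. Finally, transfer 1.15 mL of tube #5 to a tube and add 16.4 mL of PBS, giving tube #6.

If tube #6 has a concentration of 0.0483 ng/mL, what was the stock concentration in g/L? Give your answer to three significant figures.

1.00 g/L

Step 1: 450 μL + 600 μL = 1050 μL total → factor 1050/450 = 2.3333
Step 2: 5-fold → factor 5
Step 3: 0.15 mL + 2450 μL = 2.6 mL total → factor 2.6/0.15 = 17.333
Step 4: 0.18 mL brought to 17.7 mL → factor 17.7/0.18 = 98.333
Step 5: 0.22 mL + 14.8 mL = 15.02 mL total → factor 15.02/0.22 = 68.273
Step 6: 1.15 mL + 16.4 mL = 17.55 mL total → factor 17.55/1.15 = 15.261
Overall dilution factor = 2.3333 × 5 × 17.333 × 98.333 × 68.273 × 15.261 = 2.0718 × 10^7
Stock = 0.0483 ng/mL × 2.0718 × 10^7 = 1.001 × 10^6 ng/mL = 1.00 g/L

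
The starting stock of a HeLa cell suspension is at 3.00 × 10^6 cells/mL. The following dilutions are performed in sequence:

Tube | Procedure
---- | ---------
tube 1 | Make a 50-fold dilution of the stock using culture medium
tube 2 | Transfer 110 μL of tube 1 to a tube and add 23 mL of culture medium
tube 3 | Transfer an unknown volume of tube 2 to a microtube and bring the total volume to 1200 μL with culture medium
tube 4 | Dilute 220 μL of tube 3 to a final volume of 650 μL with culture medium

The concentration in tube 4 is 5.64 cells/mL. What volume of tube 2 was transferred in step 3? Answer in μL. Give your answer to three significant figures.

70.0 μL

Step 1: 50-fold → factor 50
Step 2: 110 μL + 23 mL = 23110 μL total → factor 23110/110 = 210.09
Step 3: v brought to 1200 μL → factor = 1200 μL/v
Step 4: 220 μL brought to 650 μL → factor 650/220 = 2.9545
Product of known-step factors = 31036
Overall factor = 3.00 × 10^6 cells/mL / (5.64 cells/mL) = 5.3191 × 10^5
Step-3 factor = 5.3191 × 10^5 / 31036 = 17.139
v = 1200 μL / 17.139 = 70.0 μL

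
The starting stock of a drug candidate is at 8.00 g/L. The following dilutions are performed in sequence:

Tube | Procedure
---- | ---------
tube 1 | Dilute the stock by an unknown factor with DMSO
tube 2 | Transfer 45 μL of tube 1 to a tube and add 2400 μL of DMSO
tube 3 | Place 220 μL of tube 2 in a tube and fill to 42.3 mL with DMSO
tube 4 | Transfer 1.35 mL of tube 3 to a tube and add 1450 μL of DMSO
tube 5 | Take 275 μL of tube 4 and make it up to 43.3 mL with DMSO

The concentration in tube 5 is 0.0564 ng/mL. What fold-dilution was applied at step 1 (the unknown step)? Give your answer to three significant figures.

41.6-fold

Step 1: unknown factor x
Step 2: 45 μL + 2400 μL = 2445 μL total → factor 2445/45 = 54.333
Step 3: 220 μL brought to 42.3 mL → factor 42300/220 = 192.27
Step 4: 1.35 mL + 1450 μL = 2.8 mL total → factor 2.8/1.35 = 2.0741
Step 5: 275 μL brought to 43.3 mL → factor 43300/275 = 157.45
Product of known-step factors = 3.4116 × 10^6
Overall factor = 8.00 g/L / (0.0564 ng/mL) = 1.4184 × 10^8
x = 1.4184 × 10^8 / 3.4116 × 10^6 = 41.6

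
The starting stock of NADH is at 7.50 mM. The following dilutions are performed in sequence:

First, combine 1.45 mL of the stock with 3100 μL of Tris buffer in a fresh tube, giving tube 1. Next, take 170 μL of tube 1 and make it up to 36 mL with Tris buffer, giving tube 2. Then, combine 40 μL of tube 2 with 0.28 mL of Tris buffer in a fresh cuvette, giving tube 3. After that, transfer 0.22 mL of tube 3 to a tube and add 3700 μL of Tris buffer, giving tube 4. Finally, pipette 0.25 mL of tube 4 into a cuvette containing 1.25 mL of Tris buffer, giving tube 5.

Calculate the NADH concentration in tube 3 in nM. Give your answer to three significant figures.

Step 1: 1.45 mL + 3100 μL = 4.55 mL total → factor 4.55/1.45 = 3.1379
Step 2: 170 μL brought to 36 mL → factor 36000/170 = 211.76
Step 3: 40 μL + 0.28 mL = 320 μL total → factor 320/40 = 8
Dilution factor through tube 3 = 3.1379 × 211.76 × 8 = 5316
[tube 3] = 7.50 mM / 5316 = 0.001411 mM = 1.41 × 10^3 nM

1.41 × 10^3 nM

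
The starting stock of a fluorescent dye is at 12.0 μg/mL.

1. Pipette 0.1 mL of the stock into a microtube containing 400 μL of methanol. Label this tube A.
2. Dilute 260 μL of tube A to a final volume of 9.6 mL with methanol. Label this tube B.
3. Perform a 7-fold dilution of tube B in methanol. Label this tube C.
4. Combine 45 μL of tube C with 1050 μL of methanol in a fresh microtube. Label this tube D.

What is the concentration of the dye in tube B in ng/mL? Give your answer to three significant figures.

65.0 ng/mL

Step 1: 0.1 mL + 400 μL = 0.5 mL total → factor 0.5/0.1 = 5
Step 2: 260 μL brought to 9.6 mL → factor 9600/260 = 36.923
Dilution factor through tube B = 5 × 36.923 = 184.62
[tube B] = 12.0 μg/mL / 184.62 = 0.06500 μg/mL = 65.0 ng/mL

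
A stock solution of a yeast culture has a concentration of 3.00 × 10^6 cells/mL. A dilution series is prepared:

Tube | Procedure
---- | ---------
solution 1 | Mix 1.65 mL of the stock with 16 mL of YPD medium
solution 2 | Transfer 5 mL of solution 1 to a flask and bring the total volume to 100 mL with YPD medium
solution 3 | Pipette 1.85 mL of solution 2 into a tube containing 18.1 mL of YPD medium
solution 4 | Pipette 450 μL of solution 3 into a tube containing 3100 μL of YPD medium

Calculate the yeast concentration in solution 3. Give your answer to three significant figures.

1.30 × 10^3 cells/mL

Step 1: 1.65 mL + 16 mL = 17.65 mL total → factor 17.65/1.65 = 10.697
Step 2: 5 mL brought to 100 mL → factor 100/5 = 20
Step 3: 1.85 mL + 18.1 mL = 19.95 mL total → factor 19.95/1.85 = 10.784
Dilution factor through solution 3 = 10.697 × 20 × 10.784 = 2307.1
[solution 3] = 3.00 × 10^6 cells/mL / 2307.1 = 1.30 × 10^3 cells/mL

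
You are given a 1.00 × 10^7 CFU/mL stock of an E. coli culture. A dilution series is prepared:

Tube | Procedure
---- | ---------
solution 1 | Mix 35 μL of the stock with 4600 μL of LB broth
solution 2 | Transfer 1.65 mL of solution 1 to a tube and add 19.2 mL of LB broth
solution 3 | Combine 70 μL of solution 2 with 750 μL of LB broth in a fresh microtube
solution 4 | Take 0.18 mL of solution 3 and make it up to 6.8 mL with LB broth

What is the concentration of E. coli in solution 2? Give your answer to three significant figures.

Step 1: 35 μL + 4600 μL = 4635 μL total → factor 4635/35 = 132.43
Step 2: 1.65 mL + 19.2 mL = 20.85 mL total → factor 20.85/1.65 = 12.636
Dilution factor through solution 2 = 132.43 × 12.636 = 1673.4
[solution 2] = 1.00 × 10^7 CFU/mL / 1673.4 = 5.98 × 10^3 CFU/mL

5.98 × 10^3 CFU/mL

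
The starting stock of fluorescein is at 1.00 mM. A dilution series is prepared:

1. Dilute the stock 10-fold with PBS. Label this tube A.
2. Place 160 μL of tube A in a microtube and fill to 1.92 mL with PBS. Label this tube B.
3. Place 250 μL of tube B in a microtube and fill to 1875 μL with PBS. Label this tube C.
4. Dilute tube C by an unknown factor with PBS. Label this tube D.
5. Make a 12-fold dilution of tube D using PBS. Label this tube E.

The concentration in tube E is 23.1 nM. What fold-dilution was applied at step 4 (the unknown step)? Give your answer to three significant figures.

4.01-fold

Step 1: 10-fold → factor 10
Step 2: 160 μL brought to 1.92 mL → factor 1920/160 = 12
Step 3: 250 μL brought to 1875 μL → factor 1875/250 = 7.5
Step 4: unknown factor x
Step 5: 12-fold → factor 12
Product of known-step factors = 10800
Overall factor = 1.00 mM / (23.1 nM) = 43290
x = 43290 / 10800 = 4.01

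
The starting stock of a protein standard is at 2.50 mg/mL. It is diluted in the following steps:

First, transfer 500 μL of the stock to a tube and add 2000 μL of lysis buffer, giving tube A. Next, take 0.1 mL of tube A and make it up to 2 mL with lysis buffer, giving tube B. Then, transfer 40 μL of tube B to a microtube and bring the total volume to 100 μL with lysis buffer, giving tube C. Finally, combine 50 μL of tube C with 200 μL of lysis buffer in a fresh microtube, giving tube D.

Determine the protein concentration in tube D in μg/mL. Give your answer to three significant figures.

2.00 μg/mL

Step 1: 500 μL + 2000 μL = 2500 μL total → factor 2500/500 = 5
Step 2: 0.1 mL brought to 2 mL → factor 2/0.1 = 20
Step 3: 40 μL brought to 100 μL → factor 100/40 = 2.5
Step 4: 50 μL + 200 μL = 250 μL total → factor 250/50 = 5
Overall dilution factor = 5 × 20 × 2.5 × 5 = 1250
Final = 2.50 mg/mL / 1250 = 0.002000 mg/mL = 2.00 μg/mL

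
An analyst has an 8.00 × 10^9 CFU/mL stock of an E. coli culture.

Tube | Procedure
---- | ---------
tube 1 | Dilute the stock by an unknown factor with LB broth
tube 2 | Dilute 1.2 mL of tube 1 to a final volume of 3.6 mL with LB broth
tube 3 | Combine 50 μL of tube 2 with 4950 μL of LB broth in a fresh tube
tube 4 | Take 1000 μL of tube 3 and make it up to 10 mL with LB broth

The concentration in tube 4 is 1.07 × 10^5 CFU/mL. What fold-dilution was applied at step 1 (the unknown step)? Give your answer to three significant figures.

24.9-fold

Step 1: unknown factor x
Step 2: 1.2 mL brought to 3.6 mL → factor 3.6/1.2 = 3
Step 3: 50 μL + 4950 μL = 5000 μL total → factor 5000/50 = 100
Step 4: 1000 μL brought to 10 mL → factor 10000/1000 = 10
Product of known-step factors = 3000
Overall factor = 8.00 × 10^9 CFU/mL / (1.07 × 10^5 CFU/mL) = 74766
x = 74766 / 3000 = 24.9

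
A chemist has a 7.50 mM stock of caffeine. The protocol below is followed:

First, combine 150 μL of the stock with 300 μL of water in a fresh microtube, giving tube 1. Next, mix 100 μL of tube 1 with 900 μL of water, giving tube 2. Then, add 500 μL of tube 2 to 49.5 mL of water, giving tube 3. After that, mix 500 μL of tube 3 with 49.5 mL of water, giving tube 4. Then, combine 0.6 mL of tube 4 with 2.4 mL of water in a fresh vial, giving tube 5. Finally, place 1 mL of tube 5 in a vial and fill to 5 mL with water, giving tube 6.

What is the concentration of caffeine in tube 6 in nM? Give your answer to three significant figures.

Step 1: 150 μL + 300 μL = 450 μL total → factor 450/150 = 3
Step 2: 100 μL + 900 μL = 1000 μL total → factor 1000/100 = 10
Step 3: 500 μL + 49.5 mL = 50000 μL total → factor 50000/500 = 100
Step 4: 500 μL + 49.5 mL = 50000 μL total → factor 50000/500 = 100
Step 5: 0.6 mL + 2.4 mL = 3 mL total → factor 3/0.6 = 5
Step 6: 1 mL brought to 5 mL → factor 5/1 = 5
Overall dilution factor = 3 × 10 × 100 × 100 × 5 × 5 = 7.5 × 10^6
Final = 7.50 mM / 7.5 × 10^6 = 1.000 × 10^-6 mM = 1.00 nM

1.00 nM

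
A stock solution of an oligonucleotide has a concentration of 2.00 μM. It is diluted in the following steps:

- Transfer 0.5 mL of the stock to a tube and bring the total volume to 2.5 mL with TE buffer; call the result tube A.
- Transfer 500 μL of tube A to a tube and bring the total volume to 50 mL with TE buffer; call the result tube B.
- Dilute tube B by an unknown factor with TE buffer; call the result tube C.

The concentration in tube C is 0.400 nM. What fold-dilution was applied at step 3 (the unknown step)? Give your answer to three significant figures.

Step 1: 0.5 mL brought to 2.5 mL → factor 2.5/0.5 = 5
Step 2: 500 μL brought to 50 mL → factor 50000/500 = 100
Step 3: unknown factor x
Product of known-step factors = 500
Overall factor = 2.00 μM / (0.400 nM) = 5000
x = 5000 / 500 = 10.0

10.0-fold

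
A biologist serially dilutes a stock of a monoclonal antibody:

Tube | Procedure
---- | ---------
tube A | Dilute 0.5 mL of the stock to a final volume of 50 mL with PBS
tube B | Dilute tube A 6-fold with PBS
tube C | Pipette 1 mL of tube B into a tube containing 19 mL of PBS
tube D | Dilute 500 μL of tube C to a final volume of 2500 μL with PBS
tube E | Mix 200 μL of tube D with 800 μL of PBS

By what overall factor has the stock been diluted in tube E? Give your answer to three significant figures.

Step 1: 0.5 mL brought to 50 mL → factor 50/0.5 = 100
Step 2: 6-fold → factor 6
Step 3: 1 mL + 19 mL = 20 mL total → factor 20/1 = 20
Step 4: 500 μL brought to 2500 μL → factor 2500/500 = 5
Step 5: 200 μL + 800 μL = 1000 μL total → factor 1000/200 = 5
Overall dilution factor = 100 × 6 × 20 × 5 × 5 = 3 × 10^5

3.00 × 10^5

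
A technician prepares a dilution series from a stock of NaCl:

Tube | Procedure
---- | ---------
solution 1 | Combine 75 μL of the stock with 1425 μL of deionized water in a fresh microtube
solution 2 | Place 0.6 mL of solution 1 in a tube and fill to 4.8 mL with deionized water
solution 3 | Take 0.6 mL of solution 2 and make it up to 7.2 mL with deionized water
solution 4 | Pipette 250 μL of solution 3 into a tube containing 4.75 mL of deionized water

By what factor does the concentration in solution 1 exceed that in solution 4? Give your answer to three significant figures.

Step 1: 75 μL + 1425 μL = 1500 μL total → factor 1500/75 = 20
Step 2: 0.6 mL brought to 4.8 mL → factor 4.8/0.6 = 8
Step 3: 0.6 mL brought to 7.2 mL → factor 7.2/0.6 = 12
Step 4: 250 μL + 4.75 mL = 5000 μL total → factor 5000/250 = 20
Dilution factor to solution 1 = 20; to solution 4 = 38400
[solution 1]/[solution 4] = (factor to solution 4)/(factor to solution 1) = 38400/20 = 1.92 × 10^3

1.92 × 10^3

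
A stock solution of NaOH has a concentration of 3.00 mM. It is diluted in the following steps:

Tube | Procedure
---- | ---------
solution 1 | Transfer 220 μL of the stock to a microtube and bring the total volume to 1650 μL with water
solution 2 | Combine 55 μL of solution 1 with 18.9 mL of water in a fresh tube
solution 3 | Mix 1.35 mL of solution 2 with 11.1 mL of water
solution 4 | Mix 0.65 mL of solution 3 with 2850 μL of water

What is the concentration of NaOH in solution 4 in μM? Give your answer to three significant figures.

Step 1: 220 μL brought to 1650 μL → factor 1650/220 = 7.5
Step 2: 55 μL + 18.9 mL = 18955 μL total → factor 18955/55 = 344.64
Step 3: 1.35 mL + 11.1 mL = 12.45 mL total → factor 12.45/1.35 = 9.2222
Step 4: 0.65 mL + 2850 μL = 3.5 mL total → factor 3.5/0.65 = 5.3846
Overall dilution factor = 7.5 × 344.64 × 9.2222 × 5.3846 = 1.2835 × 10^5
Final = 3.00 mM / 1.2835 × 10^5 = 2.337 × 10^-5 mM = 0.0234 μM

0.0234 μM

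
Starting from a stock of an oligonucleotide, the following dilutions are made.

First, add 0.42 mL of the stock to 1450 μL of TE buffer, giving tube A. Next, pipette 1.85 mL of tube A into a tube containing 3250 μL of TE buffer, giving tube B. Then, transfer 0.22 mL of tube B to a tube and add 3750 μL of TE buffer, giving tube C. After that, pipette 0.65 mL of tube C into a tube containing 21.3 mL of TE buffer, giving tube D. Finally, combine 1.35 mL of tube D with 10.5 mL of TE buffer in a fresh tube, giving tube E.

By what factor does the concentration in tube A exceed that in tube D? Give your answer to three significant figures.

Step 1: 0.42 mL + 1450 μL = 1.87 mL total → factor 1.87/0.42 = 4.4524
Step 2: 1.85 mL + 3250 μL = 5.1 mL total → factor 5.1/1.85 = 2.7568
Step 3: 0.22 mL + 3750 μL = 3.97 mL total → factor 3.97/0.22 = 18.045
Step 4: 0.65 mL + 21.3 mL = 21.95 mL total → factor 21.95/0.65 = 33.769
Dilution factor to tube A = 4.4524; to tube D = 7479.6
[tube A]/[tube D] = (factor to tube D)/(factor to tube A) = 7479.6/4.4524 = 1.68 × 10^3

1.68 × 10^3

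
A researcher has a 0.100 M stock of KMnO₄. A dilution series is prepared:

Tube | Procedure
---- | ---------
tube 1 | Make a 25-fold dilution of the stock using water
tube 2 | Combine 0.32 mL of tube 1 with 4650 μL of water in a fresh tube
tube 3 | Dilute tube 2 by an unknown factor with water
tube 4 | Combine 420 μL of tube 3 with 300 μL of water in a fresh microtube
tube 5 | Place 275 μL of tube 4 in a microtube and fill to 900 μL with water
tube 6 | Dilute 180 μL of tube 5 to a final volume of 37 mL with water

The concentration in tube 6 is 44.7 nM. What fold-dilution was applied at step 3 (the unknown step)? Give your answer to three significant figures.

Step 1: 25-fold → factor 25
Step 2: 0.32 mL + 4650 μL = 4.97 mL total → factor 4.97/0.32 = 15.531
Step 3: unknown factor x
Step 4: 420 μL + 300 μL = 720 μL total → factor 720/420 = 1.7143
Step 5: 275 μL brought to 900 μL → factor 900/275 = 3.2727
Step 6: 180 μL brought to 37 mL → factor 37000/180 = 205.56
Product of known-step factors = 4.4778 × 10^5
Overall factor = 0.100 M / (44.7 nM) = 2.2371 × 10^6
x = 2.2371 × 10^6 / 4.4778 × 10^5 = 5.00

5.00-fold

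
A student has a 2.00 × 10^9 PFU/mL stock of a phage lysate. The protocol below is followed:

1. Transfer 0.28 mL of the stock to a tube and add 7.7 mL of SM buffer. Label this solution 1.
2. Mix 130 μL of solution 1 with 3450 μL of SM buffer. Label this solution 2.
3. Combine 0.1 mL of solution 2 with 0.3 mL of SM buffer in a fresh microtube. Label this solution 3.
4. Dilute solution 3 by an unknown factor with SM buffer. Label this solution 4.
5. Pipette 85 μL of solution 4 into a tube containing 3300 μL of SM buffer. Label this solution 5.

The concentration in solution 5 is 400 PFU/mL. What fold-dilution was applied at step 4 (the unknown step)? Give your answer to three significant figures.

40.0-fold

Step 1: 0.28 mL + 7.7 mL = 7.98 mL total → factor 7.98/0.28 = 28.5
Step 2: 130 μL + 3450 μL = 3580 μL total → factor 3580/130 = 27.538
Step 3: 0.1 mL + 0.3 mL = 0.4 mL total → factor 0.4/0.1 = 4
Step 4: unknown factor x
Step 5: 85 μL + 3300 μL = 3385 μL total → factor 3385/85 = 39.824
Product of known-step factors = 1.2502 × 10^5
Overall factor = 2.00 × 10^9 PFU/mL / (400 PFU/mL) = 5 × 10^6
x = 5 × 10^6 / 1.2502 × 10^5 = 40.0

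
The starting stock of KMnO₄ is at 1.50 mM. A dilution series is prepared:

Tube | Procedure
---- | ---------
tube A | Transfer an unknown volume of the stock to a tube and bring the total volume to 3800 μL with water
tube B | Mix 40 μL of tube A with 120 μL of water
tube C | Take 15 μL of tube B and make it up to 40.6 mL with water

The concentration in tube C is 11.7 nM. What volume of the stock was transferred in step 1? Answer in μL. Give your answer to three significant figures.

Step 1: v brought to 3800 μL → factor = 3800 μL/v
Step 2: 40 μL + 120 μL = 160 μL total → factor 160/40 = 4
Step 3: 15 μL brought to 40.6 mL → factor 40600/15 = 2706.7
Product of known-step factors = 10827
Overall factor = 1.50 mM / (11.7 nM) = 1.2821 × 10^5
Step-1 factor = 1.2821 × 10^5 / 10827 = 11.842
v = 3800 μL / 11.842 = 321 μL

321 μL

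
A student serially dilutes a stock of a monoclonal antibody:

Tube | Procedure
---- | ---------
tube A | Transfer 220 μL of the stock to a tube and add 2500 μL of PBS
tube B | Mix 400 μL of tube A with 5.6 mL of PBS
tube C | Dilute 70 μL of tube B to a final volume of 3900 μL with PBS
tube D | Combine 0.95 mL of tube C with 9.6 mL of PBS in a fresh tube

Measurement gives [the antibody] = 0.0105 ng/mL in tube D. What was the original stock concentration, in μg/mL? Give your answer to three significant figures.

Step 1: 220 μL + 2500 μL = 2720 μL total → factor 2720/220 = 12.364
Step 2: 400 μL + 5.6 mL = 6000 μL total → factor 6000/400 = 15
Step 3: 70 μL brought to 3900 μL → factor 3900/70 = 55.714
Step 4: 0.95 mL + 9.6 mL = 10.55 mL total → factor 10.55/0.95 = 11.105
Overall dilution factor = 12.364 × 15 × 55.714 × 11.105 = 1.1474 × 10^5
Stock = 0.0105 ng/mL × 1.1474 × 10^5 = 1205 ng/mL = 1.20 μg/mL

1.20 μg/mL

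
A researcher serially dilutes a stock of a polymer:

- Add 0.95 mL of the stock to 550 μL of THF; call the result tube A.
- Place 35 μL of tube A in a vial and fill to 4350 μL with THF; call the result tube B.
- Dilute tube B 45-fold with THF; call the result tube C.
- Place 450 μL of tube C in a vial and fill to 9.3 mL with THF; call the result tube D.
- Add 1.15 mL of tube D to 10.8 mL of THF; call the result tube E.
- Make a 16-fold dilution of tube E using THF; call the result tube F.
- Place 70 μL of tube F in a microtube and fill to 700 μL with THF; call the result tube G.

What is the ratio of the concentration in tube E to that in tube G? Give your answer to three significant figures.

Step 1: 0.95 mL + 550 μL = 1.5 mL total → factor 1.5/0.95 = 1.5789
Step 2: 35 μL brought to 4350 μL → factor 4350/35 = 124.29
Step 3: 45-fold → factor 45
Step 4: 450 μL brought to 9.3 mL → factor 9300/450 = 20.667
Step 5: 1.15 mL + 10.8 mL = 11.95 mL total → factor 11.95/1.15 = 10.391
Step 6: 16-fold → factor 16
Step 7: 70 μL brought to 700 μL → factor 700/70 = 10
Dilution factor to tube E = 1.8965 × 10^6; to tube G = 3.0343 × 10^8
[tube E]/[tube G] = (factor to tube G)/(factor to tube E) = 3.0343 × 10^8/1.8965 × 10^6 = 160

160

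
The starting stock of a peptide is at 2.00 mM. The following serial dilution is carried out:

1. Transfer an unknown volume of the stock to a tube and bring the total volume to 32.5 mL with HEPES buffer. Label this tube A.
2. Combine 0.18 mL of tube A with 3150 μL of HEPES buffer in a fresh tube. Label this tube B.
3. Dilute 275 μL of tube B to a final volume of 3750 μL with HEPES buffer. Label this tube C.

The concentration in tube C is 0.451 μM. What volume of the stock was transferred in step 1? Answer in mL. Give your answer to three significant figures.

Step 1: v brought to 32.5 mL → factor = 32.5 mL/v
Step 2: 0.18 mL + 3150 μL = 3.33 mL total → factor 3.33/0.18 = 18.5
Step 3: 275 μL brought to 3750 μL → factor 3750/275 = 13.636
Product of known-step factors = 252.27
Overall factor = 2.00 mM / (0.451 μM) = 4434.6
Step-1 factor = 4434.6 / 252.27 = 17.579
v = 32.5 mL / 17.579 = 1.85 mL

1.85 mL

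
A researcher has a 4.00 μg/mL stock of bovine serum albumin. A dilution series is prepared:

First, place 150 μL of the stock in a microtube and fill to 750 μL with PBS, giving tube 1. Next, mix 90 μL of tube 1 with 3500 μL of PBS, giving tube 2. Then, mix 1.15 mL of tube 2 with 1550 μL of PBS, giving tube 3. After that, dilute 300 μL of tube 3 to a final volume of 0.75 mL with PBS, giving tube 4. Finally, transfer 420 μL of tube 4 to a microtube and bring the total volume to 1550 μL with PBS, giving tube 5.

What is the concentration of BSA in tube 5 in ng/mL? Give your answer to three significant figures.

Step 1: 150 μL brought to 750 μL → factor 750/150 = 5
Step 2: 90 μL + 3500 μL = 3590 μL total → factor 3590/90 = 39.889
Step 3: 1.15 mL + 1550 μL = 2.7 mL total → factor 2.7/1.15 = 2.3478
Step 4: 300 μL brought to 0.75 mL → factor 750/300 = 2.5
Step 5: 420 μL brought to 1550 μL → factor 1550/420 = 3.6905
Overall dilution factor = 5 × 39.889 × 2.3478 × 2.5 × 3.6905 = 4320.3
Final = 4.00 μg/mL / 4320.3 = 0.0009259 μg/mL = 0.926 ng/mL

0.926 ng/mL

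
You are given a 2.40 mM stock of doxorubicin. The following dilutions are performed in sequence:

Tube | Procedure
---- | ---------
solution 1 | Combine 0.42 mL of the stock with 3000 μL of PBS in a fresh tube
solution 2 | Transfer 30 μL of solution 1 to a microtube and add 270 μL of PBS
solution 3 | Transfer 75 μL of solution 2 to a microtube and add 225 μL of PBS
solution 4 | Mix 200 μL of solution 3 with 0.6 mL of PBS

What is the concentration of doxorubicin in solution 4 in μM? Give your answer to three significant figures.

Step 1: 0.42 mL + 3000 μL = 3.42 mL total → factor 3.42/0.42 = 8.1429
Step 2: 30 μL + 270 μL = 300 μL total → factor 300/30 = 10
Step 3: 75 μL + 225 μL = 300 μL total → factor 300/75 = 4
Step 4: 200 μL + 0.6 mL = 800 μL total → factor 800/200 = 4
Dilution factor through solution 4 = 8.1429 × 10 × 4 × 4 = 1302.9
[solution 4] = 2.40 mM / 1302.9 = 0.001842 mM = 1.84 μM

1.84 μM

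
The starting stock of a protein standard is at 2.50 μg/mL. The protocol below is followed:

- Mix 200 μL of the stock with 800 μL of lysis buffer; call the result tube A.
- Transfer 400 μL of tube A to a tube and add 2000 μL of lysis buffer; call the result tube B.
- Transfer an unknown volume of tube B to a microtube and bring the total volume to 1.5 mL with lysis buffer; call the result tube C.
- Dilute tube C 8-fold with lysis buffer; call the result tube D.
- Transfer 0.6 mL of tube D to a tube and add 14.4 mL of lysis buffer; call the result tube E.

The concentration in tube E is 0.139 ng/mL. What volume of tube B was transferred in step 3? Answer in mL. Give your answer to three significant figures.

0.500 mL

Step 1: 200 μL + 800 μL = 1000 μL total → factor 1000/200 = 5
Step 2: 400 μL + 2000 μL = 2400 μL total → factor 2400/400 = 6
Step 3: v brought to 1.5 mL → factor = 1.5 mL/v
Step 4: 8-fold → factor 8
Step 5: 0.6 mL + 14.4 mL = 15 mL total → factor 15/0.6 = 25
Product of known-step factors = 6000
Overall factor = 2.50 μg/mL / (0.139 ng/mL) = 17986
Step-3 factor = 17986 / 6000 = 2.9976
v = 1.5 mL / 2.9976 = 0.500 mL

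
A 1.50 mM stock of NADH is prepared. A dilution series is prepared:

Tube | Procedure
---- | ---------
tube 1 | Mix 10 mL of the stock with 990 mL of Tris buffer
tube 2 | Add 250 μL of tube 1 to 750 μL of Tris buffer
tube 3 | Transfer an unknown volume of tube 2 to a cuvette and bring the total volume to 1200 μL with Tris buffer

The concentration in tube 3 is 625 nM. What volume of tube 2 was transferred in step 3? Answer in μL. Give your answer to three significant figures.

200 μL

Step 1: 10 mL + 990 mL = 1000 mL total → factor 1000/10 = 100
Step 2: 250 μL + 750 μL = 1000 μL total → factor 1000/250 = 4
Step 3: v brought to 1200 μL → factor = 1200 μL/v
Product of known-step factors = 400
Overall factor = 1.50 mM / (625 nM) = 2400
Step-3 factor = 2400 / 400 = 6
v = 1200 μL / 6 = 200 μL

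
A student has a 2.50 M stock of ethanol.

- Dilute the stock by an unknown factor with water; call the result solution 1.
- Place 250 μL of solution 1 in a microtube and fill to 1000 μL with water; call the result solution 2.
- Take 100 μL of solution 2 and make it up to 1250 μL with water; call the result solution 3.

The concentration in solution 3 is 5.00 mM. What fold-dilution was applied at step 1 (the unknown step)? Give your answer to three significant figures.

10.0-fold

Step 1: unknown factor x
Step 2: 250 μL brought to 1000 μL → factor 1000/250 = 4
Step 3: 100 μL brought to 1250 μL → factor 1250/100 = 12.5
Product of known-step factors = 50
Overall factor = 2.50 M / (5.00 mM) = 500
x = 500 / 50 = 10.0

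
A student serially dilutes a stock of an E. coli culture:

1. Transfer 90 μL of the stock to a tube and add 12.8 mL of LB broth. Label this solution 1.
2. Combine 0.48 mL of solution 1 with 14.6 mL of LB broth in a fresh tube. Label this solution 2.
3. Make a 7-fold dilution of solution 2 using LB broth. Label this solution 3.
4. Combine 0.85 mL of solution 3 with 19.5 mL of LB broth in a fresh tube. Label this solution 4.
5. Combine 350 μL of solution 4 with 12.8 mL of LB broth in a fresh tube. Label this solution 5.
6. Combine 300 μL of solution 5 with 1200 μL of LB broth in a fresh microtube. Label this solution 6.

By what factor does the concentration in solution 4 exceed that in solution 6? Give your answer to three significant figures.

Step 1: 90 μL + 12.8 mL = 12890 μL total → factor 12890/90 = 143.22
Step 2: 0.48 mL + 14.6 mL = 15.08 mL total → factor 15.08/0.48 = 31.417
Step 3: 7-fold → factor 7
Step 4: 0.85 mL + 19.5 mL = 20.35 mL total → factor 20.35/0.85 = 23.941
Step 5: 350 μL + 12.8 mL = 13150 μL total → factor 13150/350 = 37.571
Step 6: 300 μL + 1200 μL = 1500 μL total → factor 1500/300 = 5
Dilution factor to solution 4 = 7.5407 × 10^5; to solution 6 = 1.4166 × 10^8
[solution 4]/[solution 6] = (factor to solution 6)/(factor to solution 4) = 1.4166 × 10^8/7.5407 × 10^5 = 188

188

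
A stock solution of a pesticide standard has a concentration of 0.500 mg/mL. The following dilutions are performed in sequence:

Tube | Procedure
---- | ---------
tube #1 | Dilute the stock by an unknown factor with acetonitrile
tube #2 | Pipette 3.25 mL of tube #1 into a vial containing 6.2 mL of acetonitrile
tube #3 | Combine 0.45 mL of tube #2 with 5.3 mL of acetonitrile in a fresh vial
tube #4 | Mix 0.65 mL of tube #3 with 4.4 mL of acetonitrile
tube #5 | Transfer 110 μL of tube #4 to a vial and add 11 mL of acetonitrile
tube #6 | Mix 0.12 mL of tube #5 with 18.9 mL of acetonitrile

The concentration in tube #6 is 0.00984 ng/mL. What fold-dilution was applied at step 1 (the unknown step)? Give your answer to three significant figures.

Step 1: unknown factor x
Step 2: 3.25 mL + 6.2 mL = 9.45 mL total → factor 9.45/3.25 = 2.9077
Step 3: 0.45 mL + 5.3 mL = 5.75 mL total → factor 5.75/0.45 = 12.778
Step 4: 0.65 mL + 4.4 mL = 5.05 mL total → factor 5.05/0.65 = 7.7692
Step 5: 110 μL + 11 mL = 11110 μL total → factor 11110/110 = 101
Step 6: 0.12 mL + 18.9 mL = 19.02 mL total → factor 19.02/0.12 = 158.5
Product of known-step factors = 4.621 × 10^6
Overall factor = 0.500 mg/mL / (0.00984 ng/mL) = 5.0813 × 10^7
x = 5.0813 × 10^7 / 4.621 × 10^6 = 11.0

11.0-fold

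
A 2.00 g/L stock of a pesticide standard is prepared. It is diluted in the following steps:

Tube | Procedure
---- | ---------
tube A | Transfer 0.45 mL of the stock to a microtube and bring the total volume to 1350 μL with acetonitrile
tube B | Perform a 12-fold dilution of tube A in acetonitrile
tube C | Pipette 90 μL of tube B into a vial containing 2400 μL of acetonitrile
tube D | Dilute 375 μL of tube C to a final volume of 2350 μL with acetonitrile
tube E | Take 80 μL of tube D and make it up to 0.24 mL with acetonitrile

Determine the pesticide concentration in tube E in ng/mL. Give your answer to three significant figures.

107 ng/mL

Step 1: 0.45 mL brought to 1350 μL → factor 1.35/0.45 = 3
Step 2: 12-fold → factor 12
Step 3: 90 μL + 2400 μL = 2490 μL total → factor 2490/90 = 27.667
Step 4: 375 μL brought to 2350 μL → factor 2350/375 = 6.2667
Step 5: 80 μL brought to 0.24 mL → factor 240/80 = 3
Overall dilution factor = 3 × 12 × 27.667 × 6.2667 × 3 = 18725
Final = 2.00 g/L / 18725 = 0.0001068 g/L = 107 ng/mL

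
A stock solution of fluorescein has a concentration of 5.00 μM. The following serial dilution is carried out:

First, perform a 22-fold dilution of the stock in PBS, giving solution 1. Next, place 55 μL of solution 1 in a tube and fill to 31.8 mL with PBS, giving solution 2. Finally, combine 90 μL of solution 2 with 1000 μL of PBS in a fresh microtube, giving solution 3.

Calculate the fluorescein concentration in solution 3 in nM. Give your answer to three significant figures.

0.0325 nM

Step 1: 22-fold → factor 22
Step 2: 55 μL brought to 31.8 mL → factor 31800/55 = 578.18
Step 3: 90 μL + 1000 μL = 1090 μL total → factor 1090/90 = 12.111
Dilution factor through solution 3 = 22 × 578.18 × 12.111 = 1.5405 × 10^5
[solution 3] = 5.00 μM / 1.5405 × 10^5 = 3.246 × 10^-5 μM = 0.0325 nM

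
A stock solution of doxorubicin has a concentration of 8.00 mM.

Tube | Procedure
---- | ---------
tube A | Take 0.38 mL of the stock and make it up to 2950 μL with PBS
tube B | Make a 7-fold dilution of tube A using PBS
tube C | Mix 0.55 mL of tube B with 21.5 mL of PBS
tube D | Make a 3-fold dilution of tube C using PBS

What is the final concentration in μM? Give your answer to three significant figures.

Step 1: 0.38 mL brought to 2950 μL → factor 2.95/0.38 = 7.7632
Step 2: 7-fold → factor 7
Step 3: 0.55 mL + 21.5 mL = 22.05 mL total → factor 22.05/0.55 = 40.091
Step 4: 3-fold → factor 3
Overall dilution factor = 7.7632 × 7 × 40.091 × 3 = 6535.9
Final = 8.00 mM / 6535.9 = 0.001224 mM = 1.22 μM

1.22 μM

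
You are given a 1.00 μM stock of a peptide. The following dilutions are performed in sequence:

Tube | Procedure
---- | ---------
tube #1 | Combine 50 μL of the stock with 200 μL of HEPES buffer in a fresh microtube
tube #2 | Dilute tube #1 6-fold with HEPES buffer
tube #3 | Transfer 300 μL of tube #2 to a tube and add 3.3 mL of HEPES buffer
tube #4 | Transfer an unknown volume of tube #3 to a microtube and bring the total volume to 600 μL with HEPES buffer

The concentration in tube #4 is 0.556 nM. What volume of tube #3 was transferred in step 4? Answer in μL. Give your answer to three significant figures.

120 μL

Step 1: 50 μL + 200 μL = 250 μL total → factor 250/50 = 5
Step 2: 6-fold → factor 6
Step 3: 300 μL + 3.3 mL = 3600 μL total → factor 3600/300 = 12
Step 4: v brought to 600 μL → factor = 600 μL/v
Product of known-step factors = 360
Overall factor = 1.00 μM / (0.556 nM) = 1798.6
Step-4 factor = 1798.6 / 360 = 4.996
v = 600 μL / 4.996 = 120 μL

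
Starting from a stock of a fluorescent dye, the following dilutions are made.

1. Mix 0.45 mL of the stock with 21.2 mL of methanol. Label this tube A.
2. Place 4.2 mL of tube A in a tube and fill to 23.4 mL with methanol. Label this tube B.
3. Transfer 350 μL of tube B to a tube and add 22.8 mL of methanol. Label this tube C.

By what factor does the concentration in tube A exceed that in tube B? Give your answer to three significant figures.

5.57

Step 1: 0.45 mL + 21.2 mL = 21.65 mL total → factor 21.65/0.45 = 48.111
Step 2: 4.2 mL brought to 23.4 mL → factor 23.4/4.2 = 5.5714
Dilution factor to tube A = 48.111; to tube B = 268.05
[tube A]/[tube B] = (factor to tube B)/(factor to tube A) = 268.05/48.111 = 5.57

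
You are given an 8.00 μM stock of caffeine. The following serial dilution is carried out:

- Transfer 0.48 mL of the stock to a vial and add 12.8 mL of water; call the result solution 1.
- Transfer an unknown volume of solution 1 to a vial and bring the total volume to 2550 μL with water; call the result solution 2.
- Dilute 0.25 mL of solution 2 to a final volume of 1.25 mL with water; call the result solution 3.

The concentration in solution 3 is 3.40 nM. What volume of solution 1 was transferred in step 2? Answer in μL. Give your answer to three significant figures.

150 μL

Step 1: 0.48 mL + 12.8 mL = 13.28 mL total → factor 13.28/0.48 = 27.667
Step 2: v brought to 2550 μL → factor = 2550 μL/v
Step 3: 0.25 mL brought to 1.25 mL → factor 1.25/0.25 = 5
Product of known-step factors = 138.33
Overall factor = 8.00 μM / (3.40 nM) = 2352.9
Step-2 factor = 2352.9 / 138.33 = 17.009
v = 2550 μL / 17.009 = 150 μL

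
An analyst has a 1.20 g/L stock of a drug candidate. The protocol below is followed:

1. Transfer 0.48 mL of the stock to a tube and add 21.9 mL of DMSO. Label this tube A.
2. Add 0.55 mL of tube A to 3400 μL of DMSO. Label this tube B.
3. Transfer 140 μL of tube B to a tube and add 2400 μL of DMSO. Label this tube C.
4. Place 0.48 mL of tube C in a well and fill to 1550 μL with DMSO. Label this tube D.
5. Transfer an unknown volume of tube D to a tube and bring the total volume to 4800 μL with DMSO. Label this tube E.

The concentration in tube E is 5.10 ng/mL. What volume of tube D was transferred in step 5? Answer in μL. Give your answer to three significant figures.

Step 1: 0.48 mL + 21.9 mL = 22.38 mL total → factor 22.38/0.48 = 46.625
Step 2: 0.55 mL + 3400 μL = 3.95 mL total → factor 3.95/0.55 = 7.1818
Step 3: 140 μL + 2400 μL = 2540 μL total → factor 2540/140 = 18.143
Step 4: 0.48 mL brought to 1550 μL → factor 1.55/0.48 = 3.2292
Step 5: v brought to 4800 μL → factor = 4800 μL/v
Product of known-step factors = 19618
Overall factor = 1.20 g/L / (5.10 ng/mL) = 2.3529 × 10^5
Step-5 factor = 2.3529 × 10^5 / 19618 = 11.994
v = 4800 μL / 11.994 = 400 μL

400 μL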